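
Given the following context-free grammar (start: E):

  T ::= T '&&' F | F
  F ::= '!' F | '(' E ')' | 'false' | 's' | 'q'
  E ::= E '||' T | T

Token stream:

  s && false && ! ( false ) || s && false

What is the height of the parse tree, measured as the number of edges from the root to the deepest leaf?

8

[E [E [T [T [T [F s]] && [F false]] && [F ! [F ( [E [T [F false]]] )]]]] || [T [T [F s]] && [F false]]]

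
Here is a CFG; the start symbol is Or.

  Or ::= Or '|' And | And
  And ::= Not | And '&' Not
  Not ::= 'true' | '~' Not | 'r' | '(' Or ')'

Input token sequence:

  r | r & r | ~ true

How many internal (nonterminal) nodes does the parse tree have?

12

[Or [Or [Or [And [Not r]]] | [And [And [Not r]] & [Not r]]] | [And [Not ~ [Not true]]]]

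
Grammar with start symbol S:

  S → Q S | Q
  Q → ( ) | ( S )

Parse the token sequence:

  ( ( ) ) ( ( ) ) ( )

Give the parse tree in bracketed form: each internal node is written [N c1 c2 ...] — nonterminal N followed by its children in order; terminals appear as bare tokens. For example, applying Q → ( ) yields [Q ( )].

[S [Q ( [S [Q ( )]] )] [S [Q ( [S [Q ( )]] )] [S [Q ( )]]]]

S
Q S
( S ) S
( Q ) S
( ( ) ) S
( ( ) ) Q S
( ( ) ) ( S ) S
( ( ) ) ( Q ) S
( ( ) ) ( ( ) ) S
( ( ) ) ( ( ) ) Q
( ( ) ) ( ( ) ) ( )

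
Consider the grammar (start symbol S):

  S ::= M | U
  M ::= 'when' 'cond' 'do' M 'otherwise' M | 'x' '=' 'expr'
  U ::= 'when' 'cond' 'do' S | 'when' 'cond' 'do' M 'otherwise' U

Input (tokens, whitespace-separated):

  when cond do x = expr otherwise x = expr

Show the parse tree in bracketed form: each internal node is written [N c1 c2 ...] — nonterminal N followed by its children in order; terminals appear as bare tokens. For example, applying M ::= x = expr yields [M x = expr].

[S [M when cond do [M x = expr] otherwise [M x = expr]]]

S
M
when cond do M otherwise M
when cond do x = expr otherwise M
when cond do x = expr otherwise x = expr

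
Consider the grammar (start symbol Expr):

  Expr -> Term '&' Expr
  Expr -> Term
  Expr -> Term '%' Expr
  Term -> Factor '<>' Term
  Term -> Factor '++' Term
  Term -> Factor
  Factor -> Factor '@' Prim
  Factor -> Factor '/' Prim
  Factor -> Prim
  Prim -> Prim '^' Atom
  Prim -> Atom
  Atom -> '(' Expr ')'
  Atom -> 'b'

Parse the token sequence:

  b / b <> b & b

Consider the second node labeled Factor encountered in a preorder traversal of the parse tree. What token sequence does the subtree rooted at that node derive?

[Expr [Term [Factor [Factor [Prim [Atom b]]] / [Prim [Atom b]]] <> [Term [Factor [Prim [Atom b]]]]] & [Expr [Term [Factor [Prim [Atom b]]]]]]

b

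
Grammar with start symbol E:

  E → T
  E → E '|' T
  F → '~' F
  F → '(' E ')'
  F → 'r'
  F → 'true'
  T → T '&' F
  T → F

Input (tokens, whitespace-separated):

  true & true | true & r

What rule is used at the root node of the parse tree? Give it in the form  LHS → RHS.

E → E '|' T

[E [E [T [T [F true]] & [F true]]] | [T [T [F true]] & [F r]]]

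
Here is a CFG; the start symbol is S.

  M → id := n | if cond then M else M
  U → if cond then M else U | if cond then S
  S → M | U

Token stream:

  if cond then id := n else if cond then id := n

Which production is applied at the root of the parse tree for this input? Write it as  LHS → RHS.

S → U

[S [U if cond then [M id := n] else [U if cond then [S [M id := n]]]]]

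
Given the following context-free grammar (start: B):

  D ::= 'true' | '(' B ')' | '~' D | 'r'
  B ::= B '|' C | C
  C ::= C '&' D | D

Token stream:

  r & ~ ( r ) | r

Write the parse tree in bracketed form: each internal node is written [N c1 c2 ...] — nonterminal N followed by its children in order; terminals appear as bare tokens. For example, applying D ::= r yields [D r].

[B [B [C [C [D r]] & [D ~ [D ( [B [C [D r]]] )]]]] | [C [D r]]]

B
B | C
C | C
C & D | C
D & D | C
r & D | C
r & ~ D | C
r & ~ ( B ) | C
r & ~ ( C ) | C
r & ~ ( D ) | C
r & ~ ( r ) | C
r & ~ ( r ) | D
r & ~ ( r ) | r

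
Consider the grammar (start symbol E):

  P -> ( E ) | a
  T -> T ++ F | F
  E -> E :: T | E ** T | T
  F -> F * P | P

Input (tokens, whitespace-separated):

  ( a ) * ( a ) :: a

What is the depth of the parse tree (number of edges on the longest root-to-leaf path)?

10

[E [E [T [F [F [P ( [E [T [F [P a]]]] )]] * [P ( [E [T [F [P a]]]] )]]]] :: [T [F [P a]]]]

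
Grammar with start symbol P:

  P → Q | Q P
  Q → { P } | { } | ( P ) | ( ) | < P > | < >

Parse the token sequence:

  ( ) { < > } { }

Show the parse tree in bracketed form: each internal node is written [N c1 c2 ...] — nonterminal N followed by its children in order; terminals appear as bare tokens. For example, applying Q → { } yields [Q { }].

[P [Q ( )] [P [Q { [P [Q < >]] }] [P [Q { }]]]]

P
Q P
( ) P
( ) Q P
( ) { P } P
( ) { Q } P
( ) { < > } P
( ) { < > } Q
( ) { < > } { }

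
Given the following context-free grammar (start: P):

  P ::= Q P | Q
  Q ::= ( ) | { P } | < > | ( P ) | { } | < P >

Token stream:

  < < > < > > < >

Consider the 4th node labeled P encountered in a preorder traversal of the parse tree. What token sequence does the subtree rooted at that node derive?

[P [Q < [P [Q < >] [P [Q < >]]] >] [P [Q < >]]]

< >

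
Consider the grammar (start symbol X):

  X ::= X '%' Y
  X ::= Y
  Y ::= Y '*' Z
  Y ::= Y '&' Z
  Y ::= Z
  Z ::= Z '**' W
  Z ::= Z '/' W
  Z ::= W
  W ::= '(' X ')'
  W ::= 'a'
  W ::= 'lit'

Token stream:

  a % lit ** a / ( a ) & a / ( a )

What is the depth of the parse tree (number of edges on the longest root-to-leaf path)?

9

[X [X [Y [Z [W a]]]] % [Y [Y [Z [Z [Z [W lit]] ** [W a]] / [W ( [X [Y [Z [W a]]]] )]]] & [Z [Z [W a]] / [W ( [X [Y [Z [W a]]]] )]]]]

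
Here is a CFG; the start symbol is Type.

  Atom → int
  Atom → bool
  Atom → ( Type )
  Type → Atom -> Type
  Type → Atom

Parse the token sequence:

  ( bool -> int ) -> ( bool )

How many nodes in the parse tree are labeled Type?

[Type [Atom ( [Type [Atom bool] -> [Type [Atom int]]] )] -> [Type [Atom ( [Type [Atom bool]] )]]]

5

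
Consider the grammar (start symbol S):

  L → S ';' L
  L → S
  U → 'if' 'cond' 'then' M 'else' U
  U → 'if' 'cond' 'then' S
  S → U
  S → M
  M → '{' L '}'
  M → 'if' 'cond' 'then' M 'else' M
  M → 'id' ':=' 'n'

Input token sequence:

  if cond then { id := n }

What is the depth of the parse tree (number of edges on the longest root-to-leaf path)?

[S [U if cond then [S [M { [L [S [M id := n]]] }]]]]

7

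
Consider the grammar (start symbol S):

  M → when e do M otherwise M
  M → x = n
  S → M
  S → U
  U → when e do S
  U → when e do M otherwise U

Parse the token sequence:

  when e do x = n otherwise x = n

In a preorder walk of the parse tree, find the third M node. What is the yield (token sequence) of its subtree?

[S [M when e do [M x = n] otherwise [M x = n]]]

x = n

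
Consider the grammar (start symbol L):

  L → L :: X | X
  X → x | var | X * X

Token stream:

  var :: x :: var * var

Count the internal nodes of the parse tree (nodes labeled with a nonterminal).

8

[L [L [L [X var]] :: [X x]] :: [X [X var] * [X var]]]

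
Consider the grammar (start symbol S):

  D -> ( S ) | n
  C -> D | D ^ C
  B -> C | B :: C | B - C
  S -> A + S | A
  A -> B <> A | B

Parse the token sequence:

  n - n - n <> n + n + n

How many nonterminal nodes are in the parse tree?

25

[S [A [B [B [B [C [D n]]] - [C [D n]]] - [C [D n]]] <> [A [B [C [D n]]]]] + [S [A [B [C [D n]]]] + [S [A [B [C [D n]]]]]]]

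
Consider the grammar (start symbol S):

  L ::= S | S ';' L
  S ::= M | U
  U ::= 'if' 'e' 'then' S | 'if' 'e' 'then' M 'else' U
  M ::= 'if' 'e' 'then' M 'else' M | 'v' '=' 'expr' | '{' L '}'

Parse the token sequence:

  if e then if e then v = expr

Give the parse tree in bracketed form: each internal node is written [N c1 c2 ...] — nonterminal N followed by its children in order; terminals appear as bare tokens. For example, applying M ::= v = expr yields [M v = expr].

[S [U if e then [S [U if e then [S [M v = expr]]]]]]

S
U
if e then S
if e then U
if e then if e then S
if e then if e then M
if e then if e then v = expr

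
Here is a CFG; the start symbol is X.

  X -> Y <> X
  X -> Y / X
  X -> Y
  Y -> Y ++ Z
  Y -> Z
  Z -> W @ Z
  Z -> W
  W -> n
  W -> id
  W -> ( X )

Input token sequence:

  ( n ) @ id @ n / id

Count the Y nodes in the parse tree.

[X [Y [Z [W ( [X [Y [Z [W n]]]] )] @ [Z [W id] @ [Z [W n]]]]] / [X [Y [Z [W id]]]]]

3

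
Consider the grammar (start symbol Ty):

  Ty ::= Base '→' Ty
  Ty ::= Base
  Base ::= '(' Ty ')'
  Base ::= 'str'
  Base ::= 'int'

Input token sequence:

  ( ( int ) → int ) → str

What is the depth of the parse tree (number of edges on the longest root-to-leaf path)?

[Ty [Base ( [Ty [Base ( [Ty [Base int]] )] → [Ty [Base int]]] )] → [Ty [Base str]]]

6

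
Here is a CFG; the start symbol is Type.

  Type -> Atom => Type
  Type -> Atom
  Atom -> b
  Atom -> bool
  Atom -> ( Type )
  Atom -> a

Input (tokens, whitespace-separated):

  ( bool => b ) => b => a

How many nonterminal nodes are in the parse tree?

10

[Type [Atom ( [Type [Atom bool] => [Type [Atom b]]] )] => [Type [Atom b] => [Type [Atom a]]]]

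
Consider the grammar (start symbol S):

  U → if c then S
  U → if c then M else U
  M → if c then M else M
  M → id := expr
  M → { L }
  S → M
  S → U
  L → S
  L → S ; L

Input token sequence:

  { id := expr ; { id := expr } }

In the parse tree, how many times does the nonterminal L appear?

[S [M { [L [S [M id := expr]] ; [L [S [M { [L [S [M id := expr]]] }]]]] }]]

3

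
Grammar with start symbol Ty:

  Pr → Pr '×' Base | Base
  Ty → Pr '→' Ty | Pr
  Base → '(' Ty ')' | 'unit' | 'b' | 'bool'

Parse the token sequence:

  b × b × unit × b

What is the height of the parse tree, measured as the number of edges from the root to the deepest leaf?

[Ty [Pr [Pr [Pr [Pr [Base b]] × [Base b]] × [Base unit]] × [Base b]]]

6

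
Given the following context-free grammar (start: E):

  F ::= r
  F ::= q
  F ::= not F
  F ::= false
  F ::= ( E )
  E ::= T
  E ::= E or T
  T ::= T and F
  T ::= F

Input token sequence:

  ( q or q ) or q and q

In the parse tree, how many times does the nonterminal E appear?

[E [E [T [F ( [E [E [T [F q]]] or [T [F q]]] )]]] or [T [T [F q]] and [F q]]]

4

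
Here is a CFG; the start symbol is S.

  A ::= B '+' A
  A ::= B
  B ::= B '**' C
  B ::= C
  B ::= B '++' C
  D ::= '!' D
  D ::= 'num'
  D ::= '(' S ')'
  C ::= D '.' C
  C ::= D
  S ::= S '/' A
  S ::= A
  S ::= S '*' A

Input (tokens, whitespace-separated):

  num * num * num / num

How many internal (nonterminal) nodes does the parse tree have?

[S [S [S [S [A [B [C [D num]]]]] * [A [B [C [D num]]]]] * [A [B [C [D num]]]]] / [A [B [C [D num]]]]]

20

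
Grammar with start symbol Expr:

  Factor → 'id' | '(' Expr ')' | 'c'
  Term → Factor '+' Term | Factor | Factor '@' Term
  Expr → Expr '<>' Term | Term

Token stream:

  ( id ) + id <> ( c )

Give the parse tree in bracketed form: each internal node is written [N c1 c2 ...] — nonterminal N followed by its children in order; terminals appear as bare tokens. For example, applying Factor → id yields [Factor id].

[Expr [Expr [Term [Factor ( [Expr [Term [Factor id]]] )] + [Term [Factor id]]]] <> [Term [Factor ( [Expr [Term [Factor c]]] )]]]

Expr
Expr <> Term
Term <> Term
Factor + Term <> Term
( Expr ) + Term <> Term
( Term ) + Term <> Term
( Factor ) + Term <> Term
( id ) + Term <> Term
( id ) + Factor <> Term
( id ) + id <> Term
( id ) + id <> Factor
( id ) + id <> ( Expr )
( id ) + id <> ( Term )
( id ) + id <> ( Factor )
( id ) + id <> ( c )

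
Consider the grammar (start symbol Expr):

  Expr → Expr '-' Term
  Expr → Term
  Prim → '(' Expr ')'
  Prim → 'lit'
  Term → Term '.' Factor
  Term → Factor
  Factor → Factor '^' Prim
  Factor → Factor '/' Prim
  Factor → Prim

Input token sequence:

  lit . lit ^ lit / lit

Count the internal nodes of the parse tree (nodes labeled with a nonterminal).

11

[Expr [Term [Term [Factor [Prim lit]]] . [Factor [Factor [Factor [Prim lit]] ^ [Prim lit]] / [Prim lit]]]]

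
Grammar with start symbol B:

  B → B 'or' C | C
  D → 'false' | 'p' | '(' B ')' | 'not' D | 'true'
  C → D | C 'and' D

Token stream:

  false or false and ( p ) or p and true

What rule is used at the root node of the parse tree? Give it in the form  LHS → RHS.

[B [B [B [C [D false]]] or [C [C [D false]] and [D ( [B [C [D p]]] )]]] or [C [C [D p]] and [D true]]]

B → B 'or' C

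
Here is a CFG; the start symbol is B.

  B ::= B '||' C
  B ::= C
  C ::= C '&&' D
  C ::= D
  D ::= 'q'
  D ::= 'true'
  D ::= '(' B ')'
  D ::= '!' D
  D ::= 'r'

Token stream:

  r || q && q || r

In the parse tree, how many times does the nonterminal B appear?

3

[B [B [B [C [D r]]] || [C [C [D q]] && [D q]]] || [C [D r]]]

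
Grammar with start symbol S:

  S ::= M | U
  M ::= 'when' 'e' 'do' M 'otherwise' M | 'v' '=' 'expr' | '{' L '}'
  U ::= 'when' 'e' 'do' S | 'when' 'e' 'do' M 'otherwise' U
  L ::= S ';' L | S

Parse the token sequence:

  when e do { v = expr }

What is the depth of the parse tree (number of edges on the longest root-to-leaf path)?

7

[S [U when e do [S [M { [L [S [M v = expr]]] }]]]]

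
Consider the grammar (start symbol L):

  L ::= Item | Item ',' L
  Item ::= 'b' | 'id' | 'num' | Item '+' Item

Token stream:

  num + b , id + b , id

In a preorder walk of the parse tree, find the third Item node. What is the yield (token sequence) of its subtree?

[L [Item [Item num] + [Item b]] , [L [Item [Item id] + [Item b]] , [L [Item id]]]]

b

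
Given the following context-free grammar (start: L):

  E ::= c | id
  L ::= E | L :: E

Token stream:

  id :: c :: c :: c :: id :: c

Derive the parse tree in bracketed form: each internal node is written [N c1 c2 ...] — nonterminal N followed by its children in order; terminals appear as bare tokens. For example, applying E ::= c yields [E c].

L
L :: E
L :: E :: E
L :: E :: E :: E
L :: E :: E :: E :: E
L :: E :: E :: E :: E :: E
E :: E :: E :: E :: E :: E
id :: E :: E :: E :: E :: E
id :: c :: E :: E :: E :: E
id :: c :: c :: E :: E :: E
id :: c :: c :: c :: E :: E
id :: c :: c :: c :: id :: E
id :: c :: c :: c :: id :: c

[L [L [L [L [L [L [E id]] :: [E c]] :: [E c]] :: [E c]] :: [E id]] :: [E c]]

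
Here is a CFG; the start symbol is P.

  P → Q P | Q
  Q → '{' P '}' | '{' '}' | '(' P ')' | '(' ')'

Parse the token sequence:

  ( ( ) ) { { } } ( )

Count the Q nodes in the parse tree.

[P [Q ( [P [Q ( )]] )] [P [Q { [P [Q { }]] }] [P [Q ( )]]]]

5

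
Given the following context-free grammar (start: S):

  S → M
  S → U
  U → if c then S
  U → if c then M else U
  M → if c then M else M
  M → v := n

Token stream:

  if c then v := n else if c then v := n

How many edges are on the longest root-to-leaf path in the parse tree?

5

[S [U if c then [M v := n] else [U if c then [S [M v := n]]]]]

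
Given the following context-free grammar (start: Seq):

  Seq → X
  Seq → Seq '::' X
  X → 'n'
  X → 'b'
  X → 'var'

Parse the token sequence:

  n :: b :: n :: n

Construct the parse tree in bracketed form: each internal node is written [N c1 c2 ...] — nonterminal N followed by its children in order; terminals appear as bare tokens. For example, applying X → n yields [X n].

[Seq [Seq [Seq [Seq [X n]] :: [X b]] :: [X n]] :: [X n]]

Seq
Seq :: X
Seq :: X :: X
Seq :: X :: X :: X
X :: X :: X :: X
n :: X :: X :: X
n :: b :: X :: X
n :: b :: n :: X
n :: b :: n :: n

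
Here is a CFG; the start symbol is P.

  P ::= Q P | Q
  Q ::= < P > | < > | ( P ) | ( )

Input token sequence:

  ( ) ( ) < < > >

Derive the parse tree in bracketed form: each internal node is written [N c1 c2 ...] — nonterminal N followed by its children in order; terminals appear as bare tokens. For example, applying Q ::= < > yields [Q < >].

[P [Q ( )] [P [Q ( )] [P [Q < [P [Q < >]] >]]]]

P
Q P
( ) P
( ) Q P
( ) ( ) P
( ) ( ) Q
( ) ( ) < P >
( ) ( ) < Q >
( ) ( ) < < > >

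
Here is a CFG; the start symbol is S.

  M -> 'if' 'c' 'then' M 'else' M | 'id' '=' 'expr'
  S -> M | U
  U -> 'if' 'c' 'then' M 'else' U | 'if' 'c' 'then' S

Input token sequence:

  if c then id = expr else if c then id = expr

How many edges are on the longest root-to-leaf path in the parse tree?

[S [U if c then [M id = expr] else [U if c then [S [M id = expr]]]]]

5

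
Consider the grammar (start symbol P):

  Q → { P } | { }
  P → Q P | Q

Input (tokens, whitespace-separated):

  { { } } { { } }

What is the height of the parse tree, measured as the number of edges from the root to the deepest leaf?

5

[P [Q { [P [Q { }]] }] [P [Q { [P [Q { }]] }]]]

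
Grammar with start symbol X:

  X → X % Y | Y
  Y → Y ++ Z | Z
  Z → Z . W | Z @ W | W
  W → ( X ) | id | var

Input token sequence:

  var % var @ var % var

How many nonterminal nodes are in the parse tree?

[X [X [X [Y [Z [W var]]]] % [Y [Z [Z [W var]] @ [W var]]]] % [Y [Z [W var]]]]

14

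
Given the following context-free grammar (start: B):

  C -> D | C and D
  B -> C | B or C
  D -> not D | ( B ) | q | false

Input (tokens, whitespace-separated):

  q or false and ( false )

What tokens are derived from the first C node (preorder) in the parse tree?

q

[B [B [C [D q]]] or [C [C [D false]] and [D ( [B [C [D false]]] )]]]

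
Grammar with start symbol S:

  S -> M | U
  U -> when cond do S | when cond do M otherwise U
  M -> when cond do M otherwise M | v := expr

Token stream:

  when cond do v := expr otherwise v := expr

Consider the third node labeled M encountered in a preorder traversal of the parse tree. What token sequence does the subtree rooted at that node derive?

v := expr

[S [M when cond do [M v := expr] otherwise [M v := expr]]]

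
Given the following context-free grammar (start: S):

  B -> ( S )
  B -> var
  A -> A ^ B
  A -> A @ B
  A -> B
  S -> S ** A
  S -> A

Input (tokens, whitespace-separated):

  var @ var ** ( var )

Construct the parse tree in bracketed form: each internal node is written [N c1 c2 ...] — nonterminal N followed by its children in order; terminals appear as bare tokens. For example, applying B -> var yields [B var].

S
S ** A
A ** A
A @ B ** A
B @ B ** A
var @ B ** A
var @ var ** A
var @ var ** B
var @ var ** ( S )
var @ var ** ( A )
var @ var ** ( B )
var @ var ** ( var )

[S [S [A [A [B var]] @ [B var]]] ** [A [B ( [S [A [B var]]] )]]]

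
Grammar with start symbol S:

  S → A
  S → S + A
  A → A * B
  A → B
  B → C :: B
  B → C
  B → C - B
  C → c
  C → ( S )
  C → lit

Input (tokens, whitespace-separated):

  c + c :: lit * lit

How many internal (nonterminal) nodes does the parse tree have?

[S [S [A [B [C c]]]] + [A [A [B [C c] :: [B [C lit]]]] * [B [C lit]]]]

13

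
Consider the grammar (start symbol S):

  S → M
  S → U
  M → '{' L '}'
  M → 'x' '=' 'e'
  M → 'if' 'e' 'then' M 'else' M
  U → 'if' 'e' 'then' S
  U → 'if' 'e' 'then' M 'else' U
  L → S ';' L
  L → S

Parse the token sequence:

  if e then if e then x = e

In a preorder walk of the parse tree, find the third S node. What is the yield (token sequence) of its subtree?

x = e

[S [U if e then [S [U if e then [S [M x = e]]]]]]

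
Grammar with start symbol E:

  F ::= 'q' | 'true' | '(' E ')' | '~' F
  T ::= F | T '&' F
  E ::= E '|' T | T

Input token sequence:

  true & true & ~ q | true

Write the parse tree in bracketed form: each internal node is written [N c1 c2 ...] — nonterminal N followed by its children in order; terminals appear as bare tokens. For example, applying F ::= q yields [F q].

E
E | T
T | T
T & F | T
T & F & F | T
F & F & F | T
true & F & F | T
true & true & F | T
true & true & ~ F | T
true & true & ~ q | T
true & true & ~ q | F
true & true & ~ q | true

[E [E [T [T [T [F true]] & [F true]] & [F ~ [F q]]]] | [T [F true]]]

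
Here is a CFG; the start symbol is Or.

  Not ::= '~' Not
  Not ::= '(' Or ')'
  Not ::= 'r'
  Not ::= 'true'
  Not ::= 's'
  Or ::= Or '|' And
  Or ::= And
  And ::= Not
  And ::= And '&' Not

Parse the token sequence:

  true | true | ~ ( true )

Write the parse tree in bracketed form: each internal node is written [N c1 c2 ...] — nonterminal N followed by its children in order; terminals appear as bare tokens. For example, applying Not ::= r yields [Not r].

Or
Or | And
Or | And | And
And | And | And
Not | And | And
true | And | And
true | Not | And
true | true | And
true | true | Not
true | true | ~ Not
true | true | ~ ( Or )
true | true | ~ ( And )
true | true | ~ ( Not )
true | true | ~ ( true )

[Or [Or [Or [And [Not true]]] | [And [Not true]]] | [And [Not ~ [Not ( [Or [And [Not true]]] )]]]]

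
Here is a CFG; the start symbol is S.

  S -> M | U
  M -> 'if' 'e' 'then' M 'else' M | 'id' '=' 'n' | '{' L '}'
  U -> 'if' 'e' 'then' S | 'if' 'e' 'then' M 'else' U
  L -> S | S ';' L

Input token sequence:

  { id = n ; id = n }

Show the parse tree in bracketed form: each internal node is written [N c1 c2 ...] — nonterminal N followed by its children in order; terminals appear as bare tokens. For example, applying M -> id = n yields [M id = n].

S
M
{ L }
{ S ; L }
{ M ; L }
{ id = n ; L }
{ id = n ; S }
{ id = n ; M }
{ id = n ; id = n }

[S [M { [L [S [M id = n]] ; [L [S [M id = n]]]] }]]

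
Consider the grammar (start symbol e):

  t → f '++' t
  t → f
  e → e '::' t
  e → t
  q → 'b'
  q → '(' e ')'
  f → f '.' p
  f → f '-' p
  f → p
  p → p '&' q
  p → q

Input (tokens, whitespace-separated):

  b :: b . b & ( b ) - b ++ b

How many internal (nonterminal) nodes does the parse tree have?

27

[e [e [t [f [p [q b]]]]] :: [t [f [f [f [p [q b]]] . [p [p [q b]] & [q ( [e [t [f [p [q b]]]]] )]]] - [p [q b]]] ++ [t [f [p [q b]]]]]]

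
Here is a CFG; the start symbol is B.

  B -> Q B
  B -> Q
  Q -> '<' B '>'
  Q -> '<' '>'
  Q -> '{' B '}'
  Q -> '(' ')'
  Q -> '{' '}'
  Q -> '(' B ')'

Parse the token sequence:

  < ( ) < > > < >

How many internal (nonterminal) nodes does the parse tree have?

8

[B [Q < [B [Q ( )] [B [Q < >]]] >] [B [Q < >]]]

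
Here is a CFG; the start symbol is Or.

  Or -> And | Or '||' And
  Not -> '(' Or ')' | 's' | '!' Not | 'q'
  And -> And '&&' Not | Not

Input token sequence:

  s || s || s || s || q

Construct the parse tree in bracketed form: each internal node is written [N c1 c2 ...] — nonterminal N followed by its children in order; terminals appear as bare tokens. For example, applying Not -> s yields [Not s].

[Or [Or [Or [Or [Or [And [Not s]]] || [And [Not s]]] || [And [Not s]]] || [And [Not s]]] || [And [Not q]]]

Or
Or || And
Or || And || And
Or || And || And || And
Or || And || And || And || And
And || And || And || And || And
Not || And || And || And || And
s || And || And || And || And
s || Not || And || And || And
s || s || And || And || And
s || s || Not || And || And
s || s || s || And || And
s || s || s || Not || And
s || s || s || s || And
s || s || s || s || Not
s || s || s || s || q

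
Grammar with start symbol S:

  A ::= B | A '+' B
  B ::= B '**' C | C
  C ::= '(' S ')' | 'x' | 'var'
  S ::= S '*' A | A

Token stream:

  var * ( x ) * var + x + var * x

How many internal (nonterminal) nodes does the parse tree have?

26

[S [S [S [S [A [B [C var]]]] * [A [B [C ( [S [A [B [C x]]]] )]]]] * [A [A [A [B [C var]]] + [B [C x]]] + [B [C var]]]] * [A [B [C x]]]]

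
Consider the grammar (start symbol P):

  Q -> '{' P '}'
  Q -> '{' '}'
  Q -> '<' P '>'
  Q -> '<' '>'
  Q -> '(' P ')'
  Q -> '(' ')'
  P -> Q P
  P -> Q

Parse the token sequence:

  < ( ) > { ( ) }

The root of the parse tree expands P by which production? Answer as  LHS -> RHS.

P -> Q P

[P [Q < [P [Q ( )]] >] [P [Q { [P [Q ( )]] }]]]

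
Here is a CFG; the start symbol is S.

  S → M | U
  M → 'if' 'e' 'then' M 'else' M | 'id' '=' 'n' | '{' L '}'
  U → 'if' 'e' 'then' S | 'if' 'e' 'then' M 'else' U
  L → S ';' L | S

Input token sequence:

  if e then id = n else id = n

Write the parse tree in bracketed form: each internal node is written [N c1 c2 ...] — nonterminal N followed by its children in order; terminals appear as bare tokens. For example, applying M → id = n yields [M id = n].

[S [M if e then [M id = n] else [M id = n]]]

S
M
if e then M else M
if e then id = n else M
if e then id = n else id = n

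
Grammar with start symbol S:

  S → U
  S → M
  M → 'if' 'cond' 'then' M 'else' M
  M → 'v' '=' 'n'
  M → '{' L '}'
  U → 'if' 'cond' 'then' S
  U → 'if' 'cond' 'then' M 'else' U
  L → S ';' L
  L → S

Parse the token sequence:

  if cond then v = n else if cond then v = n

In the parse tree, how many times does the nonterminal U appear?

2

[S [U if cond then [M v = n] else [U if cond then [S [M v = n]]]]]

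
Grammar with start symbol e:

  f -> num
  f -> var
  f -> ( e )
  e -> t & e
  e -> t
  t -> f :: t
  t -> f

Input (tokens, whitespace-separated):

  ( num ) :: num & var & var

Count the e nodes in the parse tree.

[e [t [f ( [e [t [f num]]] )] :: [t [f num]]] & [e [t [f var]] & [e [t [f var]]]]]

4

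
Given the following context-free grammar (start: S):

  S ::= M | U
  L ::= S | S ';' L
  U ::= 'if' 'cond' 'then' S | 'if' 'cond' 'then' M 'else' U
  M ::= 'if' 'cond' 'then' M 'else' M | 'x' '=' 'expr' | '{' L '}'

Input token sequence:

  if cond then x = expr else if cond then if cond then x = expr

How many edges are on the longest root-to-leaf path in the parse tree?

[S [U if cond then [M x = expr] else [U if cond then [S [U if cond then [S [M x = expr]]]]]]]

7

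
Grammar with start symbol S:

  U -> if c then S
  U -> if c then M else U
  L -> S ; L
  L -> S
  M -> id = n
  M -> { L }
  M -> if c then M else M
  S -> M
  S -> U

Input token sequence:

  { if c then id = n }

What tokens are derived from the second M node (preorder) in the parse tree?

[S [M { [L [S [U if c then [S [M id = n]]]]] }]]

id = n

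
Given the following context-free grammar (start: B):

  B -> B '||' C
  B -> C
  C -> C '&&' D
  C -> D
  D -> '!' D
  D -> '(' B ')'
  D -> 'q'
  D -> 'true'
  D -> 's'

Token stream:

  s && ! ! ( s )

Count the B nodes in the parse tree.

2

[B [C [C [D s]] && [D ! [D ! [D ( [B [C [D s]]] )]]]]]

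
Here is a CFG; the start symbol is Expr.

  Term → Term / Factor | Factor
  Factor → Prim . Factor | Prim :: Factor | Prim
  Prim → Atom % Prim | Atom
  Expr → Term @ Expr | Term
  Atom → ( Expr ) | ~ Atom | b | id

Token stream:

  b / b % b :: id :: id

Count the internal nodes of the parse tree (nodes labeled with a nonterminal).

[Expr [Term [Term [Factor [Prim [Atom b]]]] / [Factor [Prim [Atom b] % [Prim [Atom b]]] :: [Factor [Prim [Atom id]] :: [Factor [Prim [Atom id]]]]]]]

17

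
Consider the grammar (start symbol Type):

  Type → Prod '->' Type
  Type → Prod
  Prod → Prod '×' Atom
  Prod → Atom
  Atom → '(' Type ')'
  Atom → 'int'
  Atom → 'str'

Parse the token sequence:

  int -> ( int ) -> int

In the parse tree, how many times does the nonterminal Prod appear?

[Type [Prod [Atom int]] -> [Type [Prod [Atom ( [Type [Prod [Atom int]]] )]] -> [Type [Prod [Atom int]]]]]

4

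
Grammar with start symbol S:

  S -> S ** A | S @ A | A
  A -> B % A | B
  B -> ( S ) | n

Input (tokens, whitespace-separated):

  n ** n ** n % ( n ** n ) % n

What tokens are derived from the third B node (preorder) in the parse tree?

n

[S [S [S [A [B n]]] ** [A [B n]]] ** [A [B n] % [A [B ( [S [S [A [B n]]] ** [A [B n]]] )] % [A [B n]]]]]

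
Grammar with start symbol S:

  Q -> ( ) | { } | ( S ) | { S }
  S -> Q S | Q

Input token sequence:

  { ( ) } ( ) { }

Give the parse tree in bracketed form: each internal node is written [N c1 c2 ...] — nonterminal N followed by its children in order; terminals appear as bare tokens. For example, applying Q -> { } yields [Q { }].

S
Q S
{ S } S
{ Q } S
{ ( ) } S
{ ( ) } Q S
{ ( ) } ( ) S
{ ( ) } ( ) Q
{ ( ) } ( ) { }

[S [Q { [S [Q ( )]] }] [S [Q ( )] [S [Q { }]]]]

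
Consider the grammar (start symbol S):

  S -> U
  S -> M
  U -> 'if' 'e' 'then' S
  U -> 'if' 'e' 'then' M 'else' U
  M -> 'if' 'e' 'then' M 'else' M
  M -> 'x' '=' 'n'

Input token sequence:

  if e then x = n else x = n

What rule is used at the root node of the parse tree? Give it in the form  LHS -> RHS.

[S [M if e then [M x = n] else [M x = n]]]

S -> M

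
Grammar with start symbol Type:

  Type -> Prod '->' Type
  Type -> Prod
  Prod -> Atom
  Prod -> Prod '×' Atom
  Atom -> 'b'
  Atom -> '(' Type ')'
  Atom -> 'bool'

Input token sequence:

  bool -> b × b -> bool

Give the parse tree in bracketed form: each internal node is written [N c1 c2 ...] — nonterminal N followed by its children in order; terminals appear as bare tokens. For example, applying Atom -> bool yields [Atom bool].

[Type [Prod [Atom bool]] -> [Type [Prod [Prod [Atom b]] × [Atom b]] -> [Type [Prod [Atom bool]]]]]

Type
Prod -> Type
Atom -> Type
bool -> Type
bool -> Prod -> Type
bool -> Prod × Atom -> Type
bool -> Atom × Atom -> Type
bool -> b × Atom -> Type
bool -> b × b -> Type
bool -> b × b -> Prod
bool -> b × b -> Atom
bool -> b × b -> bool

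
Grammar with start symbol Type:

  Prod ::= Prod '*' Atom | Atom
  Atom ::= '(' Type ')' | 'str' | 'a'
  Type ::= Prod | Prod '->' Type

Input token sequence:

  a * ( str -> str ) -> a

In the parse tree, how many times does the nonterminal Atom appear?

[Type [Prod [Prod [Atom a]] * [Atom ( [Type [Prod [Atom str]] -> [Type [Prod [Atom str]]]] )]] -> [Type [Prod [Atom a]]]]

5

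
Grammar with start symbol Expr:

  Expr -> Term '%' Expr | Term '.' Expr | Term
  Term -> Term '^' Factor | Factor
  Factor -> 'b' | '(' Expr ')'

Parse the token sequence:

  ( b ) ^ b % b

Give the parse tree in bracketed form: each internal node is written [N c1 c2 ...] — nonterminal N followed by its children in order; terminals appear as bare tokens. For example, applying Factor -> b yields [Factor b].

[Expr [Term [Term [Factor ( [Expr [Term [Factor b]]] )]] ^ [Factor b]] % [Expr [Term [Factor b]]]]

Expr
Term % Expr
Term ^ Factor % Expr
Factor ^ Factor % Expr
( Expr ) ^ Factor % Expr
( Term ) ^ Factor % Expr
( Factor ) ^ Factor % Expr
( b ) ^ Factor % Expr
( b ) ^ b % Expr
( b ) ^ b % Term
( b ) ^ b % Factor
( b ) ^ b % b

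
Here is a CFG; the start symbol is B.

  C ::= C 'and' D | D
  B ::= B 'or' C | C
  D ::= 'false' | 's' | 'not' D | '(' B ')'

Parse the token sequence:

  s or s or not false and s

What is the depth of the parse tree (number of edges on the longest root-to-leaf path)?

5

[B [B [B [C [D s]]] or [C [D s]]] or [C [C [D not [D false]]] and [D s]]]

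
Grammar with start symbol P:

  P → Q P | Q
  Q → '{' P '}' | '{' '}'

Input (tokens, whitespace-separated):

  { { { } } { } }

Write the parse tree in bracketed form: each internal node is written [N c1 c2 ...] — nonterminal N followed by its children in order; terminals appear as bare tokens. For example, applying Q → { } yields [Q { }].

P
Q
{ P }
{ Q P }
{ { P } P }
{ { Q } P }
{ { { } } P }
{ { { } } Q }
{ { { } } { } }

[P [Q { [P [Q { [P [Q { }]] }] [P [Q { }]]] }]]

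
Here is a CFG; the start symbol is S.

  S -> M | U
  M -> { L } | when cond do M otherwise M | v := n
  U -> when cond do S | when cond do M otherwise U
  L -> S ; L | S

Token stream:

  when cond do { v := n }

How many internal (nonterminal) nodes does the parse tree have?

[S [U when cond do [S [M { [L [S [M v := n]]] }]]]]

7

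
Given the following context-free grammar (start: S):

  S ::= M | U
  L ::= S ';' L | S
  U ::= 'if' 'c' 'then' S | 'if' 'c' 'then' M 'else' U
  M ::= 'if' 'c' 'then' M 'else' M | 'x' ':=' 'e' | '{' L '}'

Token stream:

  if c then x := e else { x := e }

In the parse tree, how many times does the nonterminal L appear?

[S [M if c then [M x := e] else [M { [L [S [M x := e]]] }]]]

1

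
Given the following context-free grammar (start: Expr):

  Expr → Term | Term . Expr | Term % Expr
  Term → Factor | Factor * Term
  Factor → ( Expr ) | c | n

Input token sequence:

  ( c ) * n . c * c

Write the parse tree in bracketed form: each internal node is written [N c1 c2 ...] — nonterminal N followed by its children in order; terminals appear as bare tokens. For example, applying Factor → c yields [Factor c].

Expr
Term . Expr
Factor * Term . Expr
( Expr ) * Term . Expr
( Term ) * Term . Expr
( Factor ) * Term . Expr
( c ) * Term . Expr
( c ) * Factor . Expr
( c ) * n . Expr
( c ) * n . Term
( c ) * n . Factor * Term
( c ) * n . c * Term
( c ) * n . c * Factor
( c ) * n . c * c

[Expr [Term [Factor ( [Expr [Term [Factor c]]] )] * [Term [Factor n]]] . [Expr [Term [Factor c] * [Term [Factor c]]]]]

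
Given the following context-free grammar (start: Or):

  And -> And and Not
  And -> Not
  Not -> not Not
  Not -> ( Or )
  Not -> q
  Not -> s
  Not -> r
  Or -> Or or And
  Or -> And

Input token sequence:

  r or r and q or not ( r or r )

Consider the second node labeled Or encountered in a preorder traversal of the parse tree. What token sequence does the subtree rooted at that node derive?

r or r and q

[Or [Or [Or [And [Not r]]] or [And [And [Not r]] and [Not q]]] or [And [Not not [Not ( [Or [Or [And [Not r]]] or [And [Not r]]] )]]]]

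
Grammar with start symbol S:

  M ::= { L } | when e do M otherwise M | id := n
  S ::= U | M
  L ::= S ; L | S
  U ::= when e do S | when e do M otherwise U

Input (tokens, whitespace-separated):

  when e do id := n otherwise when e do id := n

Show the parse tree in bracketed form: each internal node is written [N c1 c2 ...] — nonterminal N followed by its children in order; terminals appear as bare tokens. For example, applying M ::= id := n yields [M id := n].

S
U
when e do M otherwise U
when e do id := n otherwise U
when e do id := n otherwise when e do S
when e do id := n otherwise when e do M
when e do id := n otherwise when e do id := n

[S [U when e do [M id := n] otherwise [U when e do [S [M id := n]]]]]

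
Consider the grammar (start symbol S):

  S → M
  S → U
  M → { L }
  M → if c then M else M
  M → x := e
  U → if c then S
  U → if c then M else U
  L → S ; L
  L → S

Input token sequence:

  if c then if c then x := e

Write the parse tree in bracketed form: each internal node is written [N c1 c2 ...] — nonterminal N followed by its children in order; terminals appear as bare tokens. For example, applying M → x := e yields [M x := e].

[S [U if c then [S [U if c then [S [M x := e]]]]]]

S
U
if c then S
if c then U
if c then if c then S
if c then if c then M
if c then if c then x := e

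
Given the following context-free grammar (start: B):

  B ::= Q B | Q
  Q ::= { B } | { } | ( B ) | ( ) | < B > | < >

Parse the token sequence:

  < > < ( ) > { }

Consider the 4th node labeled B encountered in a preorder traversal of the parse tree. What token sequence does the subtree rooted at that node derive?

{ }

[B [Q < >] [B [Q < [B [Q ( )]] >] [B [Q { }]]]]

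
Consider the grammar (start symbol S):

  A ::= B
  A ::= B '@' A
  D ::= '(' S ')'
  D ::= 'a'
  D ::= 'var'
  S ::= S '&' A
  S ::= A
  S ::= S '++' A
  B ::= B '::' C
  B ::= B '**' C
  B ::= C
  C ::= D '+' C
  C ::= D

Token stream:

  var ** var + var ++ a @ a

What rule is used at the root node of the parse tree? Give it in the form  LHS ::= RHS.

S ::= S '++' A

[S [S [A [B [B [C [D var]]] ** [C [D var] + [C [D var]]]]]] ++ [A [B [C [D a]]] @ [A [B [C [D a]]]]]]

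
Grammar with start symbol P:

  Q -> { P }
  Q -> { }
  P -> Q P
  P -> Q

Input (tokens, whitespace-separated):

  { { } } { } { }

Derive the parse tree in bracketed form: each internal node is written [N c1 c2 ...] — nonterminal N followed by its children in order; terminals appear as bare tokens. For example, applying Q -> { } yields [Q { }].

[P [Q { [P [Q { }]] }] [P [Q { }] [P [Q { }]]]]

P
Q P
{ P } P
{ Q } P
{ { } } P
{ { } } Q P
{ { } } { } P
{ { } } { } Q
{ { } } { } { }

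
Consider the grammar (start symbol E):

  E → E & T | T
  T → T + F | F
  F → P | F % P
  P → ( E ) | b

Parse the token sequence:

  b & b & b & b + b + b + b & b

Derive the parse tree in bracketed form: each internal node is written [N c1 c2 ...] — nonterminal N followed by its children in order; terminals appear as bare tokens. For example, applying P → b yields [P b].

[E [E [E [E [E [T [F [P b]]]] & [T [F [P b]]]] & [T [F [P b]]]] & [T [T [T [T [F [P b]]] + [F [P b]]] + [F [P b]]] + [F [P b]]]] & [T [F [P b]]]]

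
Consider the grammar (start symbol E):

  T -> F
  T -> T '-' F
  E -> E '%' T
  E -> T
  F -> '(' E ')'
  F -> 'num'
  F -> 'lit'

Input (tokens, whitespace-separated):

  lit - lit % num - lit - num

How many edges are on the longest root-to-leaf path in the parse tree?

[E [E [T [T [F lit]] - [F lit]]] % [T [T [T [F num]] - [F lit]] - [F num]]]

5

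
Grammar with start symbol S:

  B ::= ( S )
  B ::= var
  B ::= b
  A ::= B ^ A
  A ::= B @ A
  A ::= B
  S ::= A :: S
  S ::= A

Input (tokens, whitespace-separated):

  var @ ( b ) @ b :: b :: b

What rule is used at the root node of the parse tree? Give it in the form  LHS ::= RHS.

S ::= A :: S

[S [A [B var] @ [A [B ( [S [A [B b]]] )] @ [A [B b]]]] :: [S [A [B b]] :: [S [A [B b]]]]]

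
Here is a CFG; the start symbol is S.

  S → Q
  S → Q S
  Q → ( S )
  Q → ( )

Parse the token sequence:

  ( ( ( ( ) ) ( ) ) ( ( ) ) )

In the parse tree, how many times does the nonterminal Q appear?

[S [Q ( [S [Q ( [S [Q ( [S [Q ( )]] )] [S [Q ( )]]] )] [S [Q ( [S [Q ( )]] )]]] )]]

7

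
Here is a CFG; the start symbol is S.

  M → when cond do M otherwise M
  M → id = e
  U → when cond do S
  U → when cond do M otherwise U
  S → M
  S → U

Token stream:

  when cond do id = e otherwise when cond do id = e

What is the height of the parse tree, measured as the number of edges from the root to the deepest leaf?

[S [U when cond do [M id = e] otherwise [U when cond do [S [M id = e]]]]]

5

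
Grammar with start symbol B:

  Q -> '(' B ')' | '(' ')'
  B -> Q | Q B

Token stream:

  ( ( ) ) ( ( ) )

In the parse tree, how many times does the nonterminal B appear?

[B [Q ( [B [Q ( )]] )] [B [Q ( [B [Q ( )]] )]]]

4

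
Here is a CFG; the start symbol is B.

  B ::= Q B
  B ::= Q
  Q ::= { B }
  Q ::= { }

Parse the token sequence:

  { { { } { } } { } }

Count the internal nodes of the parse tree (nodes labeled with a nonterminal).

[B [Q { [B [Q { [B [Q { }] [B [Q { }]]] }] [B [Q { }]]] }]]

10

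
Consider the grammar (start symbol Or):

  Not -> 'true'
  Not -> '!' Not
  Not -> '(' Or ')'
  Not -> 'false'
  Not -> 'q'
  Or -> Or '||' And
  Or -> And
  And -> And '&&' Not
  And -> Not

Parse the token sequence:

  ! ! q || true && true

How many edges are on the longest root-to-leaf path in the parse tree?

6

[Or [Or [And [Not ! [Not ! [Not q]]]]] || [And [And [Not true]] && [Not true]]]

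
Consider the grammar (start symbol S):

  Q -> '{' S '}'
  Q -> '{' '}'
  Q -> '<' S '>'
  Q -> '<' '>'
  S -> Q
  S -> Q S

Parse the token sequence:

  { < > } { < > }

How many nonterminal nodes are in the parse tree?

[S [Q { [S [Q < >]] }] [S [Q { [S [Q < >]] }]]]

8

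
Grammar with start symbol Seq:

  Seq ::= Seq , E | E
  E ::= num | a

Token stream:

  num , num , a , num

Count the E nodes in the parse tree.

[Seq [Seq [Seq [Seq [E num]] , [E num]] , [E a]] , [E num]]

4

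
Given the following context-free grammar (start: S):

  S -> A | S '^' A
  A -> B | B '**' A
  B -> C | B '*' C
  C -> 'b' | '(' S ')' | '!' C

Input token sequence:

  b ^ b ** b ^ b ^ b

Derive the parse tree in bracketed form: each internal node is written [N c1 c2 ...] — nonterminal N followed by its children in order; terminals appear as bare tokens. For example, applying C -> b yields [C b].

S
S ^ A
S ^ A ^ A
S ^ A ^ A ^ A
A ^ A ^ A ^ A
B ^ A ^ A ^ A
C ^ A ^ A ^ A
b ^ A ^ A ^ A
b ^ B ** A ^ A ^ A
b ^ C ** A ^ A ^ A
b ^ b ** A ^ A ^ A
b ^ b ** B ^ A ^ A
b ^ b ** C ^ A ^ A
b ^ b ** b ^ A ^ A
b ^ b ** b ^ B ^ A
b ^ b ** b ^ C ^ A
b ^ b ** b ^ b ^ A
b ^ b ** b ^ b ^ B
b ^ b ** b ^ b ^ C
b ^ b ** b ^ b ^ b

[S [S [S [S [A [B [C b]]]] ^ [A [B [C b]] ** [A [B [C b]]]]] ^ [A [B [C b]]]] ^ [A [B [C b]]]]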